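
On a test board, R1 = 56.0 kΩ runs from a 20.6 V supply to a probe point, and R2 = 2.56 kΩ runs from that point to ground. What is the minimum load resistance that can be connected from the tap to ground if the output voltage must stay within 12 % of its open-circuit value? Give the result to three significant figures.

R_L(min) ≈ 18.0 kΩ

Output resistance R_th = R1‖R2 = (56.0 × 2.56)/58.56 = 2.448 kΩ.
The fractional drop is R_th/(R_th + R_L); requiring this ≤ 0.120 gives R_L ≥ R_th(1/0.120 − 1) = 2.448 × 7.333 = 18.0 kΩ.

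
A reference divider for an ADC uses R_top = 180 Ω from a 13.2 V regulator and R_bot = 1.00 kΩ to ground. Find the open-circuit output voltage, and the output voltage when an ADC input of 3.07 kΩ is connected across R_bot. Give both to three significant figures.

Unloaded: 11.2 V; loaded: 10.7 V

Open-circuit: V = 13.2 × 1000/(180 + 1000) = 11.2 V.
With the load, R_bot becomes R_bot‖R_L = 754.3 Ω, so V = 13.2 × 754.3/934.3 = 10.7 V.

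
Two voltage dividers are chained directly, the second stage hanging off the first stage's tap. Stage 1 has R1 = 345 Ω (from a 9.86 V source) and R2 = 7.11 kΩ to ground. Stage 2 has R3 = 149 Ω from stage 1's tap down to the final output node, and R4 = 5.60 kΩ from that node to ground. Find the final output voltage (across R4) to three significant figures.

Stage 2 presents R3+R4 = 5749 Ω as a load on stage 1's tap.
Stage 1's lower leg becomes R2‖(R3+R4) = 3179 Ω, so V_mid = 9.86 × 3179/3524 = 8.895 V.
Stage 2 is itself unloaded: V_out = V_mid × R4/(R3+R4) = 8.895 × 5600/5749 = 8.66 V.

V_out ≈ 8.66 V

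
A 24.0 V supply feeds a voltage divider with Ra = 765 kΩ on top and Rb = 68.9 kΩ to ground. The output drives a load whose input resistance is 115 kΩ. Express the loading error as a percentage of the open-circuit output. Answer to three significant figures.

Unloaded V = 24.0 × 68.9/833.9 = 1.983 V.
Loaded: Rb‖R_L = 43.09 kΩ, giving V = 24.0 × 43.09/808.1 = 1.280 V.
Drop = (1.983 − 1.280) / 1.983 = 35.5 %.

35.5 %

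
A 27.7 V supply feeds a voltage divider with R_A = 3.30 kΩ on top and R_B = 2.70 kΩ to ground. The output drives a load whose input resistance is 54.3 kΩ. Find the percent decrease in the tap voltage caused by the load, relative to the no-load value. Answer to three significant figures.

2.66 %

The divider's output (Thévenin) resistance is R_A‖R_B = 1.485 kΩ.
Fractional drop under load = R_th/(R_th + R_L) = 1.485 / (1.485 + 54.3) = 0.02662.
So the output falls by 2.66 %.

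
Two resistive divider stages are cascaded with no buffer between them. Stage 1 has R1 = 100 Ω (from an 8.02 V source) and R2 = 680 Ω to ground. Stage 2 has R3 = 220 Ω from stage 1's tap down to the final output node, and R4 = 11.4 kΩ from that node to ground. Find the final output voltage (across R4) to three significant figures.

Stage 2 presents R3+R4 = 11620 Ω as a load on stage 1's tap.
Stage 1's lower leg becomes R2‖(R3+R4) = 642.4 Ω, so V_mid = 8.02 × 642.4/742.4 = 6.940 V.
Stage 2 is itself unloaded: V_out = V_mid × R4/(R3+R4) = 6.940 × 11400/11620 = 6.81 V.

V_out ≈ 6.81 V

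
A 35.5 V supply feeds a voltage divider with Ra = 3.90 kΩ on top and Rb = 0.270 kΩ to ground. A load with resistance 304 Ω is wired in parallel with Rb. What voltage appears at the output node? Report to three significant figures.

The load sits in parallel with Rb: Rb‖R_L = (270 × 304) / (270 + 304) = 143.0 Ω.
V_out = 35.5 × 143.0 / (3900 + 143.0) = 35.5 × 143.0/4043 = 1.26 V.
(Unloaded it would have been 2.30 V.)

V_out ≈ 1.26 V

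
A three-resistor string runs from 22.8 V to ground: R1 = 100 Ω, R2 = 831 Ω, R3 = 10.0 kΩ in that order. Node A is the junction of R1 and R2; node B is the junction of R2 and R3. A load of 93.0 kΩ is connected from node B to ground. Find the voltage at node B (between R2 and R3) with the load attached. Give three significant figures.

At node B, R3 is in parallel with the load: R3‖R_L = 9029 Ω.
Below node A the resistance is R2 + (R3‖R_L) = 9860 Ω, so V_A = 22.8 × 9860/9960 = 22.57 V.
Then V_B = V_A × (R3‖R_L)/(R2 + R3‖R_L) = 22.57 × 9029/9860 = 20.7 V.

V ≈ 20.7 V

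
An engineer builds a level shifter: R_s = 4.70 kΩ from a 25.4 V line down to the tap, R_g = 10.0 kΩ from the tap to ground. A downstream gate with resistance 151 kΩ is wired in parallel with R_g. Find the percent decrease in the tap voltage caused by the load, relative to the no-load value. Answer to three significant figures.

The divider's output (Thévenin) resistance is R_s‖R_g = 3.197 kΩ.
Fractional drop under load = R_th/(R_th + R_L) = 3.197 / (3.197 + 151) = 0.02073.
So the output falls by 2.07 %.

2.07 %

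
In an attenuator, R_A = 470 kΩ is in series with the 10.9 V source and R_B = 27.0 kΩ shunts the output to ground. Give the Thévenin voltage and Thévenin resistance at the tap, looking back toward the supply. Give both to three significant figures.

V_th is the open-circuit tap voltage: 10.9 × 27.0/(470 + 27.0) = 0.592 V.
With the supply zeroed, R_A and R_B appear in parallel from the tap: R_th = R_A‖R_B = (470 × 27.0)/497.0 = 25.5 kΩ.

V_th = 0.592 V, R_th = 25.5 kΩ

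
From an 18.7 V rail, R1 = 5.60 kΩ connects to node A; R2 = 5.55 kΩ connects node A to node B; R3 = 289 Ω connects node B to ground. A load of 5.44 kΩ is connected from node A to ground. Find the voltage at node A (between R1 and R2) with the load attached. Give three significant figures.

V ≈ 6.26 V

Below node A the series string R2+R3 = 5839 Ω sits in parallel with the 5440 Ω load: 2816 Ω.
V_A = 18.7 × 2816/(5600 + 2816) = 6.26 V.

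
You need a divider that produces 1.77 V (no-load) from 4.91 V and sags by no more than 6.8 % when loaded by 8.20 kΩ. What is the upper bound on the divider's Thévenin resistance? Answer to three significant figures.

Loading drop = R_th/(R_th + R_L) ≤ 0.0680, so R_th ≤ R_L · ε/(1−ε) = 8.20 kΩ × 0.0680/0.9320 = 598 Ω.

R_th ≤ 598 Ω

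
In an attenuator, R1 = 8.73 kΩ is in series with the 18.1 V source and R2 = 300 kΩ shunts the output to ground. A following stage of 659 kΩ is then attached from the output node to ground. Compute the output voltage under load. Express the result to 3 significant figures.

V_out ≈ 17.4 V

The load sits in parallel with R2: R2‖R_L = (300 × 659) / (300 + 659) = 206.2 kΩ.
V_out = 18.1 × 206.2 / (8.73 + 206.2) = 18.1 × 206.2/214.9 = 17.4 V.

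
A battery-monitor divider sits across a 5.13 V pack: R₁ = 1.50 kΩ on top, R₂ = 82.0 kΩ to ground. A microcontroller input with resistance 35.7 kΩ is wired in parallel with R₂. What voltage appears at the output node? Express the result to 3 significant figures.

V_out ≈ 4.84 V

The load sits in parallel with R₂: R₂‖R_L = (82.0 × 35.7) / (82.0 + 35.7) = 24.87 kΩ.
V_out = 5.13 × 24.87 / (1.50 + 24.87) = 5.13 × 24.87/26.37 = 4.84 V.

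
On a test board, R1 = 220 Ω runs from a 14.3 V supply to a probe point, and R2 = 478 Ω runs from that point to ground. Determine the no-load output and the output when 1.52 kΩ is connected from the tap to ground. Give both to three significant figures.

Unloaded: 9.79 V; loaded: 8.91 V

Open-circuit: V = 14.3 × 478/(220 + 478) = 9.79 V.
With the load, R2 becomes R2‖R_L = 363.6 Ω, so V = 14.3 × 363.6/583.6 = 8.91 V.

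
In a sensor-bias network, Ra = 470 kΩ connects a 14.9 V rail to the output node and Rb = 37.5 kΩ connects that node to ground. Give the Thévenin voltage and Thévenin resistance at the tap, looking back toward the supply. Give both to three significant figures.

V_th is the open-circuit tap voltage: 14.9 × 37.5/(470 + 37.5) = 1.10 V.
With the supply zeroed, Ra and Rb appear in parallel from the tap: R_th = Ra‖Rb = (470 × 37.5)/507.5 = 34.7 kΩ.

V_th = 1.10 V, R_th = 34.7 kΩ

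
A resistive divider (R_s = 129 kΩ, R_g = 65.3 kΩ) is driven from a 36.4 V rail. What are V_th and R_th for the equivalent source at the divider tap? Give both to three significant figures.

V_th is the open-circuit tap voltage: 36.4 × 65.3/(129 + 65.3) = 12.2 V.
With the supply zeroed, R_s and R_g appear in parallel from the tap: R_th = R_s‖R_g = (129 × 65.3)/194.3 = 43.4 kΩ.

V_th = 12.2 V, R_th = 43.4 kΩ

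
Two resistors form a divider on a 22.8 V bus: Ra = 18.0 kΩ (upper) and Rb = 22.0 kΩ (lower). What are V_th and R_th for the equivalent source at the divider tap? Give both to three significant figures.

V_th is the open-circuit tap voltage: 22.8 × 22.0/(18.0 + 22.0) = 12.5 V.
With the supply zeroed, Ra and Rb appear in parallel from the tap: R_th = Ra‖Rb = (18.0 × 22.0)/40.00 = 9.90 kΩ.

V_th = 12.5 V, R_th = 9.90 kΩ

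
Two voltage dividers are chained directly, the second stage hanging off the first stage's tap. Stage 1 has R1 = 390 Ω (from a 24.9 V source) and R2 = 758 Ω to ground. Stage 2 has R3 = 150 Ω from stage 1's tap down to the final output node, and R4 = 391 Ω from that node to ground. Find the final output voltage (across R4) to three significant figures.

Stage 2 presents R3+R4 = 541.0 Ω as a load on stage 1's tap.
Stage 1's lower leg becomes R2‖(R3+R4) = 315.7 Ω, so V_mid = 24.9 × 315.7/705.7 = 11.14 V.
Stage 2 is itself unloaded: V_out = V_mid × R4/(R3+R4) = 11.14 × 391/541.0 = 8.05 V.

V_out ≈ 8.05 V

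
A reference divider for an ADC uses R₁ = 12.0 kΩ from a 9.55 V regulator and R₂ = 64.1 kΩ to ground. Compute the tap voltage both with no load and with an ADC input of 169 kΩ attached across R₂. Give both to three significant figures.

Unloaded: 8.04 V; loaded: 7.59 V

Open-circuit: V = 9.55 × 64.1/(12.0 + 64.1) = 8.04 V.
With the load, R₂ becomes R₂‖R_L = 46.47 kΩ, so V = 9.55 × 46.47/58.47 = 7.59 V.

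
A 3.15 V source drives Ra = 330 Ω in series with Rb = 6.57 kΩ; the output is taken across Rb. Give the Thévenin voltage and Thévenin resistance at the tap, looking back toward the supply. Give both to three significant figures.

V_th = 3.00 V, R_th = 314 Ω

V_th is the open-circuit tap voltage: 3.15 × 6570/(330 + 6570) = 3.00 V.
With the supply zeroed, Ra and Rb appear in parallel from the tap: R_th = Ra‖Rb = (330 × 6570)/6900 = 314 Ω.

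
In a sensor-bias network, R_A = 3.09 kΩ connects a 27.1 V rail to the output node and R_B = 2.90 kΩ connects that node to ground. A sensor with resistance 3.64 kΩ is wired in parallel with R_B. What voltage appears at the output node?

The load sits in parallel with R_B: R_B‖R_L = (2.90 × 3.64) / (2.90 + 3.64) = 1.614 kΩ.
V_out = 27.1 × 1.614 / (3.09 + 1.614) = 27.1 × 1.614/4.704 = 9.30 V.

V_out ≈ 9.30 V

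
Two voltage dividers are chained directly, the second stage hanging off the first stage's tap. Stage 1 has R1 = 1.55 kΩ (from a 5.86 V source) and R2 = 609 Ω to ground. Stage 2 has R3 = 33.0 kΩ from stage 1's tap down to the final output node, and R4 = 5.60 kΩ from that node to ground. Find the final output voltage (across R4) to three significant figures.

V_out ≈ 0.237 V

Stage 2 presents R3+R4 = 38600 Ω as a load on stage 1's tap.
Stage 1's lower leg becomes R2‖(R3+R4) = 599.5 Ω, so V_mid = 5.86 × 599.5/2150 = 1.634 V.
Stage 2 is itself unloaded: V_out = V_mid × R4/(R3+R4) = 1.634 × 5600/38600 = 0.237 V.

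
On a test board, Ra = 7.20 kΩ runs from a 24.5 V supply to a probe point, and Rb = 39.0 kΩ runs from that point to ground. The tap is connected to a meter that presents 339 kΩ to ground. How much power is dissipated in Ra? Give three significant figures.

Total resistance from the source is Ra + (Rb‖R_L) = 42.18 kΩ, so I = 24.5/42.18 kΩ = 0.5809 mA.
P = I²·Ra = (0.5809 mA)² × 7.20 kΩ = 2.43 mW.

P ≈ 2.43 mW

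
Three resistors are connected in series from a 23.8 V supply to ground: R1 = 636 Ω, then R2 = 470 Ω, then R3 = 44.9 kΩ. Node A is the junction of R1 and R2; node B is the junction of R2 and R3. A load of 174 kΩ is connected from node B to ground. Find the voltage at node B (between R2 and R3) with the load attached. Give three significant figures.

At node B, R3 is in parallel with the load: R3‖R_L = 35690 Ω.
Below node A the resistance is R2 + (R3‖R_L) = 36160 Ω, so V_A = 23.8 × 36160/36800 = 23.39 V.
Then V_B = V_A × (R3‖R_L)/(R2 + R3‖R_L) = 23.39 × 35690/36160 = 23.1 V.

V ≈ 23.1 V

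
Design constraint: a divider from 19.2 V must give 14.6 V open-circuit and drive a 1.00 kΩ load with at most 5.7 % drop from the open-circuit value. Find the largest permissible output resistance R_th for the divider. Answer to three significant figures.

R_th ≤ 60.4 Ω

Loading drop = R_th/(R_th + R_L) ≤ 0.0570, so R_th ≤ R_L · ε/(1−ε) = 1.00 kΩ × 0.0570/0.9430 = 60.4 Ω.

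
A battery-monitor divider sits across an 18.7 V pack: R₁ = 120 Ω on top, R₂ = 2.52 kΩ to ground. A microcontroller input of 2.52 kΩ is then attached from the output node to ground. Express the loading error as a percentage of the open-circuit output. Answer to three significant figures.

4.35 %

The divider's output (Thévenin) resistance is R₁‖R₂ = 114.5 Ω.
Fractional drop under load = R_th/(R_th + R_L) = 114.5 / (114.5 + 2520) = 0.04348.
So the output falls by 4.35 %.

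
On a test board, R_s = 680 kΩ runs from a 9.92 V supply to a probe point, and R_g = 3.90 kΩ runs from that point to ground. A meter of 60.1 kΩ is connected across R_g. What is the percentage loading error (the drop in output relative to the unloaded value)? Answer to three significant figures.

6.06 %

The divider's output (Thévenin) resistance is R_s‖R_g = 3.878 kΩ.
Fractional drop under load = R_th/(R_th + R_L) = 3.878 / (3.878 + 60.1) = 0.06061.
So the output falls by 6.06 %.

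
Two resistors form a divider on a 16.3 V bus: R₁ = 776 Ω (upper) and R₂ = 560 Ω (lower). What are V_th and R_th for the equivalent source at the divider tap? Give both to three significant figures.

V_th = 6.83 V, R_th = 325 Ω

V_th is the open-circuit tap voltage: 16.3 × 560/(776 + 560) = 6.83 V.
With the supply zeroed, R₁ and R₂ appear in parallel from the tap: R_th = R₁‖R₂ = (776 × 560)/1336 = 325 Ω.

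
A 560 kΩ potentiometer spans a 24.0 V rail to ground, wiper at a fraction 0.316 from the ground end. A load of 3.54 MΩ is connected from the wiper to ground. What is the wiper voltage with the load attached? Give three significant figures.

The wiper splits the pot into (1−α)R = 383.0 kΩ above and αR = 177.0 kΩ below.
Lower section ‖ load = 168.5 kΩ.
V_wiper = 24.0 × 168.5/(383.0 + 168.5) = 7.33 V.

V ≈ 7.33 V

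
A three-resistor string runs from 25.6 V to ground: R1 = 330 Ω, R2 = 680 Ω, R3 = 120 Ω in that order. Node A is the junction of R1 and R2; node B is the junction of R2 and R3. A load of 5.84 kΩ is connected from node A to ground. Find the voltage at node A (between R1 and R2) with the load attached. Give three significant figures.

V ≈ 17.4 V

Below node A the series string R2+R3 = 800.0 Ω sits in parallel with the 5840 Ω load: 703.6 Ω.
V_A = 25.6 × 703.6/(330 + 703.6) = 17.4 V.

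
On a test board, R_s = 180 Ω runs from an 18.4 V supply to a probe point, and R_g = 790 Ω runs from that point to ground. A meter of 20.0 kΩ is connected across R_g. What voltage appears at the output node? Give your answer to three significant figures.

The load sits in parallel with R_g: R_g‖R_L = (790 × 20000) / (790 + 20000) = 760.0 Ω.
V_out = 18.4 × 760.0 / (180 + 760.0) = 18.4 × 760.0/940.0 = 14.9 V.

V_out ≈ 14.9 V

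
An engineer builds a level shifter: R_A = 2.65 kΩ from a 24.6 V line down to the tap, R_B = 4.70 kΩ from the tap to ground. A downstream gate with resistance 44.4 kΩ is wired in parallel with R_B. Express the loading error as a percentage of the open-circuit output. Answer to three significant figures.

The divider's output (Thévenin) resistance is R_A‖R_B = 1.695 kΩ.
Fractional drop under load = R_th/(R_th + R_L) = 1.695 / (1.695 + 44.4) = 0.03676.
So the output falls by 3.68 %.

3.68 %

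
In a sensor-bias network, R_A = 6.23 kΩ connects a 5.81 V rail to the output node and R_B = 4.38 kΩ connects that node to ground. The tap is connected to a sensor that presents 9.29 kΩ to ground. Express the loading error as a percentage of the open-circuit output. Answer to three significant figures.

21.7 %

Unloaded V = 5.81 × 4.38/10.61 = 2.398 V.
Loaded: R_B‖R_L = 2.977 kΩ, giving V = 5.81 × 2.977/9.207 = 1.878 V.
Drop = (2.398 − 1.878) / 2.398 = 21.7 %.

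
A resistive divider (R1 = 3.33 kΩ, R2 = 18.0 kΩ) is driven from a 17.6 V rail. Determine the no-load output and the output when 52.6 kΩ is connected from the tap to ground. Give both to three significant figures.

Open-circuit: V = 17.6 × 18.0/(3.33 + 18.0) = 14.9 V.
With the load, R2 becomes R2‖R_L = 13.41 kΩ, so V = 17.6 × 13.41/16.74 = 14.1 V.

Unloaded: 14.9 V; loaded: 14.1 V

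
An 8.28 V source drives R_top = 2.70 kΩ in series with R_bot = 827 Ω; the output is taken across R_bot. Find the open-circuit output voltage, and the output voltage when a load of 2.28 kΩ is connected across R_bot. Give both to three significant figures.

Open-circuit: V = 8.28 × 827/(2700 + 827) = 1.94 V.
With the load, R_bot becomes R_bot‖R_L = 606.9 Ω, so V = 8.28 × 606.9/3307 = 1.52 V.

Unloaded: 1.94 V; loaded: 1.52 V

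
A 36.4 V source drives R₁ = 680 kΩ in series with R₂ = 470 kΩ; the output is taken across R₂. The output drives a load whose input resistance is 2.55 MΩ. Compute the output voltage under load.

The load sits in parallel with R₂: R₂‖R_L = (470 × 2550) / (470 + 2550) = 396.9 kΩ.
V_out = 36.4 × 396.9 / (680 + 396.9) = 36.4 × 396.9/1077 = 13.4 V.
(Unloaded it would have been 14.9 V.)

V_out ≈ 13.4 V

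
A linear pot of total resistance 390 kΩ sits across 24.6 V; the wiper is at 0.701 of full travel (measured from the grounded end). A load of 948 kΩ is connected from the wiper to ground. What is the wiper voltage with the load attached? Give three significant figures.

The wiper splits the pot into (1−α)R = 116.6 kΩ above and αR = 273.4 kΩ below.
Lower section ‖ load = 212.2 kΩ.
V_wiper = 24.6 × 212.2/(116.6 + 212.2) = 15.9 V.

V ≈ 15.9 V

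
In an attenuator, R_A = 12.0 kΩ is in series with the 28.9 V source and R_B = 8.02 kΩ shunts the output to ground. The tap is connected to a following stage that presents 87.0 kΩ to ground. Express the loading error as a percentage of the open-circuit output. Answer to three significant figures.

The divider's output (Thévenin) resistance is R_A‖R_B = 4.807 kΩ.
Fractional drop under load = R_th/(R_th + R_L) = 4.807 / (4.807 + 87.0) = 0.05236.
So the output falls by 5.24 %.

5.24 %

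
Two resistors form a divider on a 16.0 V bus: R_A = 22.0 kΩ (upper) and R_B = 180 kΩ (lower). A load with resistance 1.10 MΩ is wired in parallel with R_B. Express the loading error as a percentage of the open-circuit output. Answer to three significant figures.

The divider's output (Thévenin) resistance is R_A‖R_B = 19.60 kΩ.
Fractional drop under load = R_th/(R_th + R_L) = 19.60 / (19.60 + 1100) = 0.01751.
So the output falls by 1.75 %.

1.75 %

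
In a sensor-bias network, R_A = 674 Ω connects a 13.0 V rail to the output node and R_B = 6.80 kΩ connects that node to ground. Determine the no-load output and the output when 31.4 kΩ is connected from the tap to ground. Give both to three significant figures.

Open-circuit: V = 13.0 × 6800/(674 + 6800) = 11.8 V.
With the load, R_B becomes R_B‖R_L = 5590 Ω, so V = 13.0 × 5590/6264 = 11.6 V.

Unloaded: 11.8 V; loaded: 11.6 V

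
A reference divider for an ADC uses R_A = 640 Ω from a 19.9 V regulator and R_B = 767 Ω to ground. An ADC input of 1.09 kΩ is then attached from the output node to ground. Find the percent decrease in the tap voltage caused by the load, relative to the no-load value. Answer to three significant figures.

24.2 %

The divider's output (Thévenin) resistance is R_A‖R_B = 348.9 Ω.
Fractional drop under load = R_th/(R_th + R_L) = 348.9 / (348.9 + 1090) = 0.2425.
So the output falls by 24.2 %.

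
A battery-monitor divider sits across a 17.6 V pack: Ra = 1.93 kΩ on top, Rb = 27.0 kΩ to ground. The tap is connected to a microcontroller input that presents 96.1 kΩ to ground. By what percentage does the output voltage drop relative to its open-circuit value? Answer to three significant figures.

1.84 %

The divider's output (Thévenin) resistance is Ra‖Rb = 1.801 kΩ.
Fractional drop under load = R_th/(R_th + R_L) = 1.801 / (1.801 + 96.1) = 0.01840.
So the output falls by 1.84 %.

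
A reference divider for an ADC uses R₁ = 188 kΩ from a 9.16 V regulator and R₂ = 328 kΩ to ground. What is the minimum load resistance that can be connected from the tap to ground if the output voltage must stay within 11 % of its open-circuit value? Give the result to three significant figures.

R_L(min) ≈ 967 kΩ

Output resistance R_th = R₁‖R₂ = (188 × 328)/516.0 = 119.5 kΩ.
The fractional drop is R_th/(R_th + R_L); requiring this ≤ 0.110 gives R_L ≥ R_th(1/0.110 − 1) = 119.5 × 8.091 = 967 kΩ.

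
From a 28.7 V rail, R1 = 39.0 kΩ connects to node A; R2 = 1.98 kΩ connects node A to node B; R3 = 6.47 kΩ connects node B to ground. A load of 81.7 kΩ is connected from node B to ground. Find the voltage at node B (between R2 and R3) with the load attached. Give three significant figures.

At node B, R3 is in parallel with the load: R3‖R_L = 5.995 kΩ.
Below node A the resistance is R2 + (R3‖R_L) = 7.975 kΩ, so V_A = 28.7 × 7.975/46.98 = 4.873 V.
Then V_B = V_A × (R3‖R_L)/(R2 + R3‖R_L) = 4.873 × 5.995/7.975 = 3.66 V.

V ≈ 3.66 V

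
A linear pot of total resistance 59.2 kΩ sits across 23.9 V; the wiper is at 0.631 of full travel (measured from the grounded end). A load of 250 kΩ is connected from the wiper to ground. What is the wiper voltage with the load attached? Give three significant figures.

The wiper splits the pot into (1−α)R = 21.84 kΩ above and αR = 37.36 kΩ below.
Lower section ‖ load = 32.50 kΩ.
V_wiper = 23.9 × 32.50/(21.84 + 32.50) = 14.3 V.

V ≈ 14.3 V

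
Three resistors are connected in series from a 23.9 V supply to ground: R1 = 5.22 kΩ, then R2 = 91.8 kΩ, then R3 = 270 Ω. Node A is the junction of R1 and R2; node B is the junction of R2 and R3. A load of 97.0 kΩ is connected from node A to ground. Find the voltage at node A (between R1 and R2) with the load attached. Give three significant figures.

Below node A the series string R2+R3 = 92070 Ω sits in parallel with the 97000 Ω load: 47240 Ω.
V_A = 23.9 × 47240/(5220 + 47240) = 21.5 V.

V ≈ 21.5 V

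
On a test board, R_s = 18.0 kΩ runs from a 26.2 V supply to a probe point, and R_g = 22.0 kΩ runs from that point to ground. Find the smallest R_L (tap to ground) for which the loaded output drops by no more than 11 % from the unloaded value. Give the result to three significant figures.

Output resistance R_th = R_s‖R_g = (18.0 × 22.0)/40.00 = 9.900 kΩ.
The fractional drop is R_th/(R_th + R_L); requiring this ≤ 0.110 gives R_L ≥ R_th(1/0.110 − 1) = 9.900 × 8.091 = 80.1 kΩ.

R_L(min) ≈ 80.1 kΩ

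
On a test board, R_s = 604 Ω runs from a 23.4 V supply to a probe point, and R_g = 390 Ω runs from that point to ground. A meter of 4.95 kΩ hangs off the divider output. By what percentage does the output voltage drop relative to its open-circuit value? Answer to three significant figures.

The divider's output (Thévenin) resistance is R_s‖R_g = 237.0 Ω.
Fractional drop under load = R_th/(R_th + R_L) = 237.0 / (237.0 + 4950) = 0.04569.
So the output falls by 4.57 %.

4.57 %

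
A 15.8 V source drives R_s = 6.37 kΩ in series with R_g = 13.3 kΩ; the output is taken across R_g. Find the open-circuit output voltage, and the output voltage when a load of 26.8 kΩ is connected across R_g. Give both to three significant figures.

Unloaded: 10.7 V; loaded: 9.20 V

Open-circuit: V = 15.8 × 13.3/(6.37 + 13.3) = 10.7 V.
With the load, R_g becomes R_g‖R_L = 8.889 kΩ, so V = 15.8 × 8.889/15.26 = 9.20 V.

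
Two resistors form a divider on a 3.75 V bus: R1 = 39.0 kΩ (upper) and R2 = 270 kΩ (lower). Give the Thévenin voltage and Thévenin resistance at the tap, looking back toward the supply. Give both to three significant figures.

V_th = 3.28 V, R_th = 34.1 kΩ

V_th is the open-circuit tap voltage: 3.75 × 270/(39.0 + 270) = 3.28 V.
With the supply zeroed, R1 and R2 appear in parallel from the tap: R_th = R1‖R2 = (39.0 × 270)/309.0 = 34.1 kΩ.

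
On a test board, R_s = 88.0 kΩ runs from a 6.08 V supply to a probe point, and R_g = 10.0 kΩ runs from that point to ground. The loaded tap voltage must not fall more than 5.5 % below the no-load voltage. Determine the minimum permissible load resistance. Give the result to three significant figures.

R_L(min) ≈ 154 kΩ

Output resistance R_th = R_s‖R_g = (88.0 × 10.0)/98.00 = 8.980 kΩ.
The fractional drop is R_th/(R_th + R_L); requiring this ≤ 0.0550 gives R_L ≥ R_th(1/0.0550 − 1) = 8.980 × 17.18 = 154 kΩ.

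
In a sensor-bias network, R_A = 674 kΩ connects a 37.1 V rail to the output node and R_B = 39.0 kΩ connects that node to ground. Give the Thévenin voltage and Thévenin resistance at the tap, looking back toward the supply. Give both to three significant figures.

V_th = 2.03 V, R_th = 36.9 kΩ

V_th is the open-circuit tap voltage: 37.1 × 39.0/(674 + 39.0) = 2.03 V.
With the supply zeroed, R_A and R_B appear in parallel from the tap: R_th = R_A‖R_B = (674 × 39.0)/713.0 = 36.9 kΩ.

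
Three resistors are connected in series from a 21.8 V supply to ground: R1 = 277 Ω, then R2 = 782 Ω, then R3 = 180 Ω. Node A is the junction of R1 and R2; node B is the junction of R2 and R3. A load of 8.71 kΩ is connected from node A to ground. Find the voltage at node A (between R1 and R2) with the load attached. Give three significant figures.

V ≈ 16.5 V

Below node A the series string R2+R3 = 962.0 Ω sits in parallel with the 8710 Ω load: 866.3 Ω.
V_A = 21.8 × 866.3/(277 + 866.3) = 16.5 V.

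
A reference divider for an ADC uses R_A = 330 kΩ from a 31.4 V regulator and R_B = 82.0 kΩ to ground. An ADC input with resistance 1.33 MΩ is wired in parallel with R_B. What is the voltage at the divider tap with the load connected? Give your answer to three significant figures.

The load sits in parallel with R_B: R_B‖R_L = (82.0 × 1330) / (82.0 + 1330) = 77.24 kΩ.
V_out = 31.4 × 77.24 / (330 + 77.24) = 31.4 × 77.24/407.2 = 5.96 V.

V_out ≈ 5.96 V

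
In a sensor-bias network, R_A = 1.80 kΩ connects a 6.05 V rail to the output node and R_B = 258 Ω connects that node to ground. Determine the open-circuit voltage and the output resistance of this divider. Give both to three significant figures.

V_th = 0.758 V, R_th = 226 Ω

V_th is the open-circuit tap voltage: 6.05 × 258/(1800 + 258) = 0.758 V.
With the supply zeroed, R_A and R_B appear in parallel from the tap: R_th = R_A‖R_B = (1800 × 258)/2058 = 226 Ω.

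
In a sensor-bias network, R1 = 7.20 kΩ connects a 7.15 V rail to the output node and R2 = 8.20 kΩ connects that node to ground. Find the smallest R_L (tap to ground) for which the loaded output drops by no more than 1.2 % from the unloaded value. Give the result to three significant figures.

Output resistance R_th = R1‖R2 = (7.20 × 8.20)/15.40 = 3.834 kΩ.
The fractional drop is R_th/(R_th + R_L); requiring this ≤ 0.0120 gives R_L ≥ R_th(1/0.0120 − 1) = 3.834 × 82.33 = 316 kΩ.

R_L(min) ≈ 316 kΩ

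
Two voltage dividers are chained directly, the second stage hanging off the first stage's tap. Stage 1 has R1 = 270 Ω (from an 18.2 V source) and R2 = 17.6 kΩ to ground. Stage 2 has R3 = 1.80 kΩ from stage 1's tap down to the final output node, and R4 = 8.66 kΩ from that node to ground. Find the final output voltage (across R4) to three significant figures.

V_out ≈ 14.5 V

Stage 2 presents R3+R4 = 10460 Ω as a load on stage 1's tap.
Stage 1's lower leg becomes R2‖(R3+R4) = 6561 Ω, so V_mid = 18.2 × 6561/6831 = 17.48 V.
Stage 2 is itself unloaded: V_out = V_mid × R4/(R3+R4) = 17.48 × 8660/10460 = 14.5 V.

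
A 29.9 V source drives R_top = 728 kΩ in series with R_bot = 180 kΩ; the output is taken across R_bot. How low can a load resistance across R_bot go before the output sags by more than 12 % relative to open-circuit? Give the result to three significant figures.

R_L(min) ≈ 1.06 MΩ

Output resistance R_th = R_top‖R_bot = (728 × 180)/908.0 = 144.3 kΩ.
The fractional drop is R_th/(R_th + R_L); requiring this ≤ 0.120 gives R_L ≥ R_th(1/0.120 − 1) = 144.3 × 7.333 = 1.06 MΩ.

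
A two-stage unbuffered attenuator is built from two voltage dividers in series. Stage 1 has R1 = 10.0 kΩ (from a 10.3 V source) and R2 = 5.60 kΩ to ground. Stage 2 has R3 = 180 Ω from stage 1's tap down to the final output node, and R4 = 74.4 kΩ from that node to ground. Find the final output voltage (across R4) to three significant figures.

V_out ≈ 3.52 V

Stage 2 presents R3+R4 = 74580 Ω as a load on stage 1's tap.
Stage 1's lower leg becomes R2‖(R3+R4) = 5209 Ω, so V_mid = 10.3 × 5209/15210 = 3.528 V.
Stage 2 is itself unloaded: V_out = V_mid × R4/(R3+R4) = 3.528 × 74400/74580 = 3.52 V.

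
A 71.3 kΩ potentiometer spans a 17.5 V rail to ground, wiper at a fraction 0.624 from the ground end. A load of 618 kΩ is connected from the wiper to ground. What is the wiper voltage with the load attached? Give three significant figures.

V ≈ 10.6 V

The wiper splits the pot into (1−α)R = 26.81 kΩ above and αR = 44.49 kΩ below.
Lower section ‖ load = 41.50 kΩ.
V_wiper = 17.5 × 41.50/(26.81 + 41.50) = 10.6 V.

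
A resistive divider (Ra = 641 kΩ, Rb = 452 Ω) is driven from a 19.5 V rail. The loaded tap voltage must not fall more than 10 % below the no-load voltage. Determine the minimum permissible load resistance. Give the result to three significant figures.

Output resistance R_th = Ra‖Rb = (641000 × 452)/641500 = 451.7 Ω.
The fractional drop is R_th/(R_th + R_L); requiring this ≤ 0.100 gives R_L ≥ R_th(1/0.100 − 1) = 451.7 × 9.000 = 4.07 kΩ.

R_L(min) ≈ 4.07 kΩ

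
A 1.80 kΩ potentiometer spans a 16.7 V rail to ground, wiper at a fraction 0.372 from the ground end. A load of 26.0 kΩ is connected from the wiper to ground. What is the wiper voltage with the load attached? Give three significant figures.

V ≈ 6.11 V

The wiper splits the pot into (1−α)R = 1130 Ω above and αR = 669.6 Ω below.
Lower section ‖ load = 652.8 Ω.
V_wiper = 16.7 × 652.8/(1130 + 652.8) = 6.11 V.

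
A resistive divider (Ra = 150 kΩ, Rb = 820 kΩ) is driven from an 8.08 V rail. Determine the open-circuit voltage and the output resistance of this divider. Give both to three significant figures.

V_th is the open-circuit tap voltage: 8.08 × 820/(150 + 820) = 6.83 V.
With the supply zeroed, Ra and Rb appear in parallel from the tap: R_th = Ra‖Rb = (150 × 820)/970.0 = 127 kΩ.

V_th = 6.83 V, R_th = 127 kΩ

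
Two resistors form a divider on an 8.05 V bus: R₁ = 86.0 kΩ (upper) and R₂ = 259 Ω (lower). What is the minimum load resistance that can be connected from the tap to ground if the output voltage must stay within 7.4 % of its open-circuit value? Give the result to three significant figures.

Output resistance R_th = R₁‖R₂ = (86000 × 259)/86260 = 258.2 Ω.
The fractional drop is R_th/(R_th + R_L); requiring this ≤ 0.0740 gives R_L ≥ R_th(1/0.0740 − 1) = 258.2 × 12.51 = 3.23 kΩ.

R_L(min) ≈ 3.23 kΩ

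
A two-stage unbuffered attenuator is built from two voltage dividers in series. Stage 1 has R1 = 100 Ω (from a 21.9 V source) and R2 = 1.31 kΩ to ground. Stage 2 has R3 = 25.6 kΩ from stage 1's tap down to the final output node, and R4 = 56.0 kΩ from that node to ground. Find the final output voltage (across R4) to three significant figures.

Stage 2 presents R3+R4 = 81600 Ω as a load on stage 1's tap.
Stage 1's lower leg becomes R2‖(R3+R4) = 1289 Ω, so V_mid = 21.9 × 1289/1389 = 20.32 V.
Stage 2 is itself unloaded: V_out = V_mid × R4/(R3+R4) = 20.32 × 56000/81600 = 13.9 V.

V_out ≈ 13.9 V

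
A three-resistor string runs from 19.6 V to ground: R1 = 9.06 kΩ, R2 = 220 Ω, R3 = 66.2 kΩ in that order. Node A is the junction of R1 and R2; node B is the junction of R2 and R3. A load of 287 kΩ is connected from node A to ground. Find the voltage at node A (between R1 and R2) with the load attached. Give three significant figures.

V ≈ 16.8 V

Below node A the series string R2+R3 = 66420 Ω sits in parallel with the 287000 Ω load: 53940 Ω.
V_A = 19.6 × 53940/(9060 + 53940) = 16.8 V.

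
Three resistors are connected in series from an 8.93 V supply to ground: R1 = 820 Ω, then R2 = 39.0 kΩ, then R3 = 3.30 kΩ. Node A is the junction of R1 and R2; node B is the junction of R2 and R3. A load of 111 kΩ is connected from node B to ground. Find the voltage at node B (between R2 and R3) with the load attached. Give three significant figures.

V ≈ 0.665 V

At node B, R3 is in parallel with the load: R3‖R_L = 3205 Ω.
Below node A the resistance is R2 + (R3‖R_L) = 42200 Ω, so V_A = 8.93 × 42200/43020 = 8.760 V.
Then V_B = V_A × (R3‖R_L)/(R2 + R3‖R_L) = 8.760 × 3205/42200 = 0.665 V.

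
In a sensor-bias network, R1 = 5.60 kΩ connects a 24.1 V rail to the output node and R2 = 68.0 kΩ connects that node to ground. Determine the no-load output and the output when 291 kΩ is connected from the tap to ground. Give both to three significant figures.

Open-circuit: V = 24.1 × 68.0/(5.60 + 68.0) = 22.3 V.
With the load, R2 becomes R2‖R_L = 55.12 kΩ, so V = 24.1 × 55.12/60.72 = 21.9 V.

Unloaded: 22.3 V; loaded: 21.9 V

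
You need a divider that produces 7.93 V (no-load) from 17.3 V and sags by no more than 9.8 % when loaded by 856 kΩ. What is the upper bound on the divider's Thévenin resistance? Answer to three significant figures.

R_th ≤ 93.0 kΩ

Loading drop = R_th/(R_th + R_L) ≤ 0.0980, so R_th ≤ R_L · ε/(1−ε) = 856 kΩ × 0.0980/0.9020 = 93.0 kΩ.
(Any R1, R2 with R2/(R1+R2) = 0.458 and R1‖R2 ≤ 93.0 kΩ will meet the spec.)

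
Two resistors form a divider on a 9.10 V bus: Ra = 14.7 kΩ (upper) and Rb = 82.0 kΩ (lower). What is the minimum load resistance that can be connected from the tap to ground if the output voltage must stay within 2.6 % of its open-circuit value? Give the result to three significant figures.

Output resistance R_th = Ra‖Rb = (14.7 × 82.0)/96.70 = 12.47 kΩ.
The fractional drop is R_th/(R_th + R_L); requiring this ≤ 0.0260 gives R_L ≥ R_th(1/0.0260 − 1) = 12.47 × 37.46 = 467 kΩ.

R_L(min) ≈ 467 kΩ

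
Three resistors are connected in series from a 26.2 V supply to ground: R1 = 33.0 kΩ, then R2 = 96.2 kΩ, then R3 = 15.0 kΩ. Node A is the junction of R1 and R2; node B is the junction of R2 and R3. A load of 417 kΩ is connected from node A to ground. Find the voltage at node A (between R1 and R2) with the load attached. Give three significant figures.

V ≈ 19.0 V

Below node A the series string R2+R3 = 111.2 kΩ sits in parallel with the 417 kΩ load: 87.79 kΩ.
V_A = 26.2 × 87.79/(33.0 + 87.79) = 19.0 V.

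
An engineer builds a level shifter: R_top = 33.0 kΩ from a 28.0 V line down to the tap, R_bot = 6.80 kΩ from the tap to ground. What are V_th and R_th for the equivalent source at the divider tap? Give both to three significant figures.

V_th = 4.78 V, R_th = 5.64 kΩ

V_th is the open-circuit tap voltage: 28.0 × 6.80/(33.0 + 6.80) = 4.78 V.
With the supply zeroed, R_top and R_bot appear in parallel from the tap: R_th = R_top‖R_bot = (33.0 × 6.80)/39.80 = 5.64 kΩ.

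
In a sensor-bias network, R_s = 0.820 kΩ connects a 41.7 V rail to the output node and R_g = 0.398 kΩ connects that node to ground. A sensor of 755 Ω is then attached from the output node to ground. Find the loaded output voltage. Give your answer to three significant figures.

The load sits in parallel with R_g: R_g‖R_L = (398 × 755) / (398 + 755) = 260.6 Ω.
V_out = 41.7 × 260.6 / (820 + 260.6) = 41.7 × 260.6/1081 = 10.1 V.

V_out ≈ 10.1 V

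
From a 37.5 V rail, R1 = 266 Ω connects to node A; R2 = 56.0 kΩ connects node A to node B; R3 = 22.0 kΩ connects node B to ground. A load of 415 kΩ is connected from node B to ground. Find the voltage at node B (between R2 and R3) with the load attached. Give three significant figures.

V ≈ 10.2 V

At node B, R3 is in parallel with the load: R3‖R_L = 20890 Ω.
Below node A the resistance is R2 + (R3‖R_L) = 76890 Ω, so V_A = 37.5 × 76890/77160 = 37.37 V.
Then V_B = V_A × (R3‖R_L)/(R2 + R3‖R_L) = 37.37 × 20890/76890 = 10.2 V.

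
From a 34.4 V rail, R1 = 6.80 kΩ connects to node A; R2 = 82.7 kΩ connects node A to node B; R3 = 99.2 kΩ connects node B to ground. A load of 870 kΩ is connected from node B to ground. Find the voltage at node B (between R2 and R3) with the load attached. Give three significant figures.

V ≈ 17.2 V

At node B, R3 is in parallel with the load: R3‖R_L = 89.05 kΩ.
Below node A the resistance is R2 + (R3‖R_L) = 171.7 kΩ, so V_A = 34.4 × 171.7/178.5 = 33.09 V.
Then V_B = V_A × (R3‖R_L)/(R2 + R3‖R_L) = 33.09 × 89.05/171.7 = 17.2 V.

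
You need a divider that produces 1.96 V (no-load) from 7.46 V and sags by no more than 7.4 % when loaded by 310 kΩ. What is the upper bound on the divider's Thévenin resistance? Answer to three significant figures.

R_th ≤ 24.8 kΩ

Loading drop = R_th/(R_th + R_L) ≤ 0.0740, so R_th ≤ R_L · ε/(1−ε) = 310 kΩ × 0.0740/0.9260 = 24.8 kΩ.
(Any R1, R2 with R2/(R1+R2) = 0.263 and R1‖R2 ≤ 24.8 kΩ will meet the spec.)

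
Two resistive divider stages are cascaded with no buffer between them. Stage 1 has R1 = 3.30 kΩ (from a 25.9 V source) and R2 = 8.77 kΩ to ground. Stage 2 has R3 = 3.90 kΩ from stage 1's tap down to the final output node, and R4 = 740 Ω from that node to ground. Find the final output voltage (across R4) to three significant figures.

V_out ≈ 1.98 V

Stage 2 presents R3+R4 = 4640 Ω as a load on stage 1's tap.
Stage 1's lower leg becomes R2‖(R3+R4) = 3035 Ω, so V_mid = 25.9 × 3035/6335 = 12.41 V.
Stage 2 is itself unloaded: V_out = V_mid × R4/(R3+R4) = 12.41 × 740/4640 = 1.98 V.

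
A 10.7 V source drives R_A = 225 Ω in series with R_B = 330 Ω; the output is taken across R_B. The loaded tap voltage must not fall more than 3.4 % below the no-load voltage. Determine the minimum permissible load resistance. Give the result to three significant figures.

R_L(min) ≈ 3.80 kΩ

Output resistance R_th = R_A‖R_B = (225 × 330)/555.0 = 133.8 Ω.
The fractional drop is R_th/(R_th + R_L); requiring this ≤ 0.0340 gives R_L ≥ R_th(1/0.0340 − 1) = 133.8 × 28.41 = 3.80 kΩ.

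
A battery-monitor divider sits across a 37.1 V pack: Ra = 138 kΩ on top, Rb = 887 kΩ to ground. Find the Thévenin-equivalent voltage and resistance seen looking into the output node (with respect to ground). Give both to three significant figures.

V_th = 32.1 V, R_th = 119 kΩ

V_th is the open-circuit tap voltage: 37.1 × 887/(138 + 887) = 32.1 V.
With the supply zeroed, Ra and Rb appear in parallel from the tap: R_th = Ra‖Rb = (138 × 887)/1025 = 119 kΩ.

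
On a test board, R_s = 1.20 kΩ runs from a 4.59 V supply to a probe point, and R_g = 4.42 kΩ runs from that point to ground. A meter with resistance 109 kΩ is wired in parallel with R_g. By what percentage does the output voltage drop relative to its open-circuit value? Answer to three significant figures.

0.858 %

The divider's output (Thévenin) resistance is R_s‖R_g = 0.9438 kΩ.
Fractional drop under load = R_th/(R_th + R_L) = 0.9438 / (0.9438 + 109) = 0.008584.
So the output falls by 0.858 %.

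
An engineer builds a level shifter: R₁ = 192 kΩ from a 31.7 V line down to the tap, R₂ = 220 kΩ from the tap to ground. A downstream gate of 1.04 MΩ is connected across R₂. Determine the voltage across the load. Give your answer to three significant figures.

The load sits in parallel with R₂: R₂‖R_L = (220 × 1040) / (220 + 1040) = 181.6 kΩ.
V_out = 31.7 × 181.6 / (192 + 181.6) = 31.7 × 181.6/373.6 = 15.4 V.

V_out ≈ 15.4 V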